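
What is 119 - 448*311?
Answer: -139209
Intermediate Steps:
119 - 448*311 = 119 - 139328 = -139209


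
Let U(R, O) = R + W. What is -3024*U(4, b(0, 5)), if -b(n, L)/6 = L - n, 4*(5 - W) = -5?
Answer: -30996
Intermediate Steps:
W = 25/4 (W = 5 - ¼*(-5) = 5 + 5/4 = 25/4 ≈ 6.2500)
b(n, L) = -6*L + 6*n (b(n, L) = -6*(L - n) = -6*L + 6*n)
U(R, O) = 25/4 + R (U(R, O) = R + 25/4 = 25/4 + R)
-3024*U(4, b(0, 5)) = -3024*(25/4 + 4) = -3024*41/4 = -54*574 = -30996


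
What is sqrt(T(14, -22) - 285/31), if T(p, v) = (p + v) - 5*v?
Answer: sqrt(89187)/31 ≈ 9.6336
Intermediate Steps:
T(p, v) = p - 4*v
sqrt(T(14, -22) - 285/31) = sqrt((14 - 4*(-22)) - 285/31) = sqrt((14 + 88) - 285*1/31) = sqrt(102 - 285/31) = sqrt(2877/31) = sqrt(89187)/31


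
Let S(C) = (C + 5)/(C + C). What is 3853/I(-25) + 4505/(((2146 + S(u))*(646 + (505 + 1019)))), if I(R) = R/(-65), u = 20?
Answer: 186658730169/18632705 ≈ 10018.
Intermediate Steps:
I(R) = -R/65 (I(R) = R*(-1/65) = -R/65)
S(C) = (5 + C)/(2*C) (S(C) = (5 + C)/((2*C)) = (5 + C)*(1/(2*C)) = (5 + C)/(2*C))
3853/I(-25) + 4505/(((2146 + S(u))*(646 + (505 + 1019)))) = 3853/((-1/65*(-25))) + 4505/(((2146 + (½)*(5 + 20)/20)*(646 + (505 + 1019)))) = 3853/(5/13) + 4505/(((2146 + (½)*(1/20)*25)*(646 + 1524))) = 3853*(13/5) + 4505/(((2146 + 5/8)*2170)) = 50089/5 + 4505/(((17173/8)*2170)) = 50089/5 + 4505/(18632705/4) = 50089/5 + 4505*(4/18632705) = 50089/5 + 3604/3726541 = 186658730169/18632705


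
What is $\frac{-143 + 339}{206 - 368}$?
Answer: $- \frac{98}{81} \approx -1.2099$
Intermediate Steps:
$\frac{-143 + 339}{206 - 368} = \frac{196}{-162} = 196 \left(- \frac{1}{162}\right) = - \frac{98}{81}$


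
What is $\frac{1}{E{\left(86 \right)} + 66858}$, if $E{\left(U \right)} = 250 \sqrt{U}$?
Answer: $\frac{33429}{2232308582} - \frac{125 \sqrt{86}}{2232308582} \approx 1.4456 \cdot 10^{-5}$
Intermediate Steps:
$\frac{1}{E{\left(86 \right)} + 66858} = \frac{1}{250 \sqrt{86} + 66858} = \frac{1}{66858 + 250 \sqrt{86}}$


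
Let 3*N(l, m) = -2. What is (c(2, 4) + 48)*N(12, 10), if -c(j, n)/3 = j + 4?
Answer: -20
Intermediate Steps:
c(j, n) = -12 - 3*j (c(j, n) = -3*(j + 4) = -3*(4 + j) = -12 - 3*j)
N(l, m) = -⅔ (N(l, m) = (⅓)*(-2) = -⅔)
(c(2, 4) + 48)*N(12, 10) = ((-12 - 3*2) + 48)*(-⅔) = ((-12 - 6) + 48)*(-⅔) = (-18 + 48)*(-⅔) = 30*(-⅔) = -20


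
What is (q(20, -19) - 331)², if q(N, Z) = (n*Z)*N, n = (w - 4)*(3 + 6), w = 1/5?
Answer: 160402225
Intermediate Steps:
w = ⅕ ≈ 0.20000
n = -171/5 (n = (⅕ - 4)*(3 + 6) = -19/5*9 = -171/5 ≈ -34.200)
q(N, Z) = -171*N*Z/5 (q(N, Z) = (-171*Z/5)*N = -171*N*Z/5)
(q(20, -19) - 331)² = (-171/5*20*(-19) - 331)² = (12996 - 331)² = 12665² = 160402225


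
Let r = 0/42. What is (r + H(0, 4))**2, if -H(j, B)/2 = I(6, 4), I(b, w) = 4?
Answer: 64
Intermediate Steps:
H(j, B) = -8 (H(j, B) = -2*4 = -8)
r = 0 (r = 0*(1/42) = 0)
(r + H(0, 4))**2 = (0 - 8)**2 = (-8)**2 = 64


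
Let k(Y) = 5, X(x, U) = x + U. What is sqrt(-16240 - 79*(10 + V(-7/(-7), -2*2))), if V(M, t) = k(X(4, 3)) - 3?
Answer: 2*I*sqrt(4297) ≈ 131.1*I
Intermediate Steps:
X(x, U) = U + x
V(M, t) = 2 (V(M, t) = 5 - 3 = 2)
sqrt(-16240 - 79*(10 + V(-7/(-7), -2*2))) = sqrt(-16240 - 79*(10 + 2)) = sqrt(-16240 - 79*12) = sqrt(-16240 - 948) = sqrt(-17188) = 2*I*sqrt(4297)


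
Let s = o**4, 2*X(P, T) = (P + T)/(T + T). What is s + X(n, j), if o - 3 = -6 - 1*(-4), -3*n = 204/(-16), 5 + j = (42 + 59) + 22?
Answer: 2377/1888 ≈ 1.2590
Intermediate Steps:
j = 118 (j = -5 + ((42 + 59) + 22) = -5 + (101 + 22) = -5 + 123 = 118)
n = 17/4 (n = -68/(-16) = -68*(-1)/16 = -1/3*(-51/4) = 17/4 ≈ 4.2500)
X(P, T) = (P + T)/(4*T) (X(P, T) = ((P + T)/(T + T))/2 = ((P + T)/((2*T)))/2 = ((P + T)*(1/(2*T)))/2 = ((P + T)/(2*T))/2 = (P + T)/(4*T))
o = 1 (o = 3 + (-6 - 1*(-4)) = 3 + (-6 + 4) = 3 - 2 = 1)
s = 1 (s = 1**4 = 1)
s + X(n, j) = 1 + (1/4)*(17/4 + 118)/118 = 1 + (1/4)*(1/118)*(489/4) = 1 + 489/1888 = 2377/1888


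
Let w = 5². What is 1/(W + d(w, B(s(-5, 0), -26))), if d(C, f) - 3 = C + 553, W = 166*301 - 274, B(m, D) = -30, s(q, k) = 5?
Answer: 1/50273 ≈ 1.9891e-5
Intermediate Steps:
w = 25
W = 49692 (W = 49966 - 274 = 49692)
d(C, f) = 556 + C (d(C, f) = 3 + (C + 553) = 3 + (553 + C) = 556 + C)
1/(W + d(w, B(s(-5, 0), -26))) = 1/(49692 + (556 + 25)) = 1/(49692 + 581) = 1/50273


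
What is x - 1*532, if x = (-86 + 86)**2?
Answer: -532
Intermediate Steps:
x = 0 (x = 0**2 = 0)
x - 1*532 = 0 - 1*532 = 0 - 532 = -532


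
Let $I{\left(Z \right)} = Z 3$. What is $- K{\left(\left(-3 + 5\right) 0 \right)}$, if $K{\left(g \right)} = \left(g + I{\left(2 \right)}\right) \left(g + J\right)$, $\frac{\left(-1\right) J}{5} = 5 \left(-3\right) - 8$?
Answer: $-690$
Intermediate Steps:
$I{\left(Z \right)} = 3 Z$
$J = 115$ ($J = - 5 \left(5 \left(-3\right) - 8\right) = - 5 \left(-15 - 8\right) = \left(-5\right) \left(-23\right) = 115$)
$K{\left(g \right)} = \left(6 + g\right) \left(115 + g\right)$ ($K{\left(g \right)} = \left(g + 3 \cdot 2\right) \left(g + 115\right) = \left(g + 6\right) \left(115 + g\right) = \left(6 + g\right) \left(115 + g\right)$)
$- K{\left(\left(-3 + 5\right) 0 \right)} = - (690 + \left(\left(-3 + 5\right) 0\right)^{2} + 121 \left(-3 + 5\right) 0) = - (690 + \left(2 \cdot 0\right)^{2} + 121 \cdot 2 \cdot 0) = - (690 + 0^{2} + 121 \cdot 0) = - (690 + 0 + 0) = \left(-1\right) 690 = -690$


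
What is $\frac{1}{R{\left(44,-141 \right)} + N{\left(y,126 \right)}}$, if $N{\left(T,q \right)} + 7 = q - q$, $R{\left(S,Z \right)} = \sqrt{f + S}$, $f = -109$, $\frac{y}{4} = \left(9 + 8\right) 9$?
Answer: $- \frac{7}{114} - \frac{i \sqrt{65}}{114} \approx -0.061404 - 0.070722 i$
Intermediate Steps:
$y = 612$ ($y = 4 \left(9 + 8\right) 9 = 4 \cdot 17 \cdot 9 = 4 \cdot 153 = 612$)
$R{\left(S,Z \right)} = \sqrt{-109 + S}$
$N{\left(T,q \right)} = -7$ ($N{\left(T,q \right)} = -7 + \left(q - q\right) = -7 + 0 = -7$)
$\frac{1}{R{\left(44,-141 \right)} + N{\left(y,126 \right)}} = \frac{1}{\sqrt{-109 + 44} - 7} = \frac{1}{\sqrt{-65} - 7} = \frac{1}{i \sqrt{65} - 7} = \frac{1}{-7 + i \sqrt{65}}$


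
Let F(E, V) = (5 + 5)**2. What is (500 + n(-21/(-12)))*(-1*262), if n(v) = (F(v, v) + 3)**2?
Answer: -2910558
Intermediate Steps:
F(E, V) = 100 (F(E, V) = 10**2 = 100)
n(v) = 10609 (n(v) = (100 + 3)**2 = 103**2 = 10609)
(500 + n(-21/(-12)))*(-1*262) = (500 + 10609)*(-1*262) = 11109*(-262) = -2910558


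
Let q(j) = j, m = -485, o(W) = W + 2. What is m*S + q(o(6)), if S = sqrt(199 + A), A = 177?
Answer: 8 - 970*sqrt(94) ≈ -9396.5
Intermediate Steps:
o(W) = 2 + W
S = 2*sqrt(94) (S = sqrt(199 + 177) = sqrt(376) = 2*sqrt(94) ≈ 19.391)
m*S + q(o(6)) = -970*sqrt(94) + (2 + 6) = -970*sqrt(94) + 8 = 8 - 970*sqrt(94)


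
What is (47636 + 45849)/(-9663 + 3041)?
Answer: -13355/946 ≈ -14.117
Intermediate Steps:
(47636 + 45849)/(-9663 + 3041) = 93485/(-6622) = 93485*(-1/6622) = -13355/946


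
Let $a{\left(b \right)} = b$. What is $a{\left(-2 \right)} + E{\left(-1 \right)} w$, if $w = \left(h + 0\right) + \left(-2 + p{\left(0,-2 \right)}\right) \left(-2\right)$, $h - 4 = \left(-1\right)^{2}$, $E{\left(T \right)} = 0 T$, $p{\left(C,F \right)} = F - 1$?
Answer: $-2$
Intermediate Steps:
$p{\left(C,F \right)} = -1 + F$
$E{\left(T \right)} = 0$
$h = 5$ ($h = 4 + \left(-1\right)^{2} = 4 + 1 = 5$)
$w = 15$ ($w = \left(5 + 0\right) + \left(-2 - 3\right) \left(-2\right) = 5 + \left(-2 - 3\right) \left(-2\right) = 5 - -10 = 5 + 10 = 15$)
$a{\left(-2 \right)} + E{\left(-1 \right)} w = -2 + 0 \cdot 15 = -2 + 0 = -2$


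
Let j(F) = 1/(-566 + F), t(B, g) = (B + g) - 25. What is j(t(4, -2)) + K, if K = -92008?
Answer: -54192713/589 ≈ -92008.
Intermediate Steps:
t(B, g) = -25 + B + g
j(t(4, -2)) + K = 1/(-566 + (-25 + 4 - 2)) - 92008 = 1/(-566 - 23) - 92008 = 1/(-589) - 92008 = -1/589 - 92008 = -54192713/589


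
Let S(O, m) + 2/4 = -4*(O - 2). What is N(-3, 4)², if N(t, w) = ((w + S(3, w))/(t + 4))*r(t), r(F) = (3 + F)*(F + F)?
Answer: 0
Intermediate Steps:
S(O, m) = 15/2 - 4*O (S(O, m) = -½ - 4*(O - 2) = -½ - 4*(-2 + O) = -½ + (8 - 4*O) = 15/2 - 4*O)
r(F) = 2*F*(3 + F) (r(F) = (3 + F)*(2*F) = 2*F*(3 + F))
N(t, w) = 2*t*(3 + t)*(-9/2 + w)/(4 + t) (N(t, w) = ((w + (15/2 - 4*3))/(t + 4))*(2*t*(3 + t)) = ((w + (15/2 - 12))/(4 + t))*(2*t*(3 + t)) = ((w - 9/2)/(4 + t))*(2*t*(3 + t)) = ((-9/2 + w)/(4 + t))*(2*t*(3 + t)) = 2*t*(3 + t)*(-9/2 + w)/(4 + t))
N(-3, 4)² = (-3*(-9 + 2*4)*(3 - 3)/(4 - 3))² = (-3*(-9 + 8)*0/1)² = (-3*1*(-1)*0)² = 0² = 0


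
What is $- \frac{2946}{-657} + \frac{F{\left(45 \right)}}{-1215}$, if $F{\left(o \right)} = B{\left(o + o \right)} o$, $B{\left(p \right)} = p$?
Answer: $\frac{84}{73} \approx 1.1507$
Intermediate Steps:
$F{\left(o \right)} = 2 o^{2}$ ($F{\left(o \right)} = \left(o + o\right) o = 2 o o = 2 o^{2}$)
$- \frac{2946}{-657} + \frac{F{\left(45 \right)}}{-1215} = - \frac{2946}{-657} + \frac{2 \cdot 45^{2}}{-1215} = \left(-2946\right) \left(- \frac{1}{657}\right) + 2 \cdot 2025 \left(- \frac{1}{1215}\right) = \frac{982}{219} + 4050 \left(- \frac{1}{1215}\right) = \frac{982}{219} - \frac{10}{3} = \frac{84}{73}$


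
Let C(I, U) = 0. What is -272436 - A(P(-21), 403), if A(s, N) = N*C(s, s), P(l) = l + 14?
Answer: -272436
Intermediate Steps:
P(l) = 14 + l
A(s, N) = 0 (A(s, N) = N*0 = 0)
-272436 - A(P(-21), 403) = -272436 - 1*0 = -272436 + 0 = -272436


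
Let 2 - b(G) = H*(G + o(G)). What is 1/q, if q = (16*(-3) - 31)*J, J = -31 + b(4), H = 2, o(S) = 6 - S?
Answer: 1/3239 ≈ 0.00030874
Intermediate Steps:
b(G) = -10 (b(G) = 2 - 2*(G + (6 - G)) = 2 - 2*6 = 2 - 1*12 = 2 - 12 = -10)
J = -41 (J = -31 - 10 = -41)
q = 3239 (q = (16*(-3) - 31)*(-41) = (-48 - 31)*(-41) = -79*(-41) = 3239)
1/q = 1/3239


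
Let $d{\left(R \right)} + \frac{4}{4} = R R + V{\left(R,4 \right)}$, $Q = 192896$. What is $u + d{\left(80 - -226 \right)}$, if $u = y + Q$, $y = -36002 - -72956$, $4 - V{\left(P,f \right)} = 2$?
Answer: $323487$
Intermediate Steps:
$V{\left(P,f \right)} = 2$ ($V{\left(P,f \right)} = 4 - 2 = 2$)
$y = 36954$ ($y = -36002 + 72956 = 36954$)
$d{\left(R \right)} = 1 + R^{2}$ ($d{\left(R \right)} = -1 + \left(R R + 2\right) = -1 + \left(R^{2} + 2\right) = -1 + \left(2 + R^{2}\right) = 1 + R^{2}$)
$u = 229850$ ($u = 36954 + 192896 = 229850$)
$u + d{\left(80 - -226 \right)} = 229850 + \left(1 + \left(80 - -226\right)^{2}\right) = 229850 + \left(1 + \left(80 + 226\right)^{2}\right) = 229850 + \left(1 + 306^{2}\right) = 229850 + \left(1 + 93636\right) = 229850 + 93637 = 323487$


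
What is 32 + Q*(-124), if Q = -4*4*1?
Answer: 2016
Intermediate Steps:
Q = -16 (Q = -16*1 = -16)
32 + Q*(-124) = 32 - 16*(-124) = 32 + 1984 = 2016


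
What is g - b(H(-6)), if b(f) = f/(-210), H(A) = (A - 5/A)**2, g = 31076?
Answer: 234935521/7560 ≈ 31076.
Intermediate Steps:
b(f) = -f/210 (b(f) = f*(-1/210) = -f/210)
g - b(H(-6)) = 31076 - (-1)*(-5 + (-6)**2)**2/(-6)**2/210 = 31076 - (-1)*(-5 + 36)**2/36/210 = 31076 - (-1)*(1/36)*31**2/210 = 31076 - (-1)*(1/36)*961/210 = 31076 - (-1)*961/(210*36) = 31076 - 1*(-961/7560) = 31076 + 961/7560 = 234935521/7560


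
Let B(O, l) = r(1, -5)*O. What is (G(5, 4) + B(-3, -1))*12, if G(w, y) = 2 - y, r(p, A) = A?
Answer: 156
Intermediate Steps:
B(O, l) = -5*O
(G(5, 4) + B(-3, -1))*12 = ((2 - 1*4) - 5*(-3))*12 = ((2 - 4) + 15)*12 = (-2 + 15)*12 = 13*12 = 156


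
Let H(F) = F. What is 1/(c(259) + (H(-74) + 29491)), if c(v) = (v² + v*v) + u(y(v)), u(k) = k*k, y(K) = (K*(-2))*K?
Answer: 1/17999605823 ≈ 5.5557e-11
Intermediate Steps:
y(K) = -2*K² (y(K) = (-2*K)*K = -2*K²)
u(k) = k²
c(v) = 2*v² + 4*v⁴ (c(v) = (v² + v*v) + (-2*v²)² = (v² + v²) + 4*v⁴ = 2*v² + 4*v⁴)
1/(c(259) + (H(-74) + 29491)) = 1/(259²*(2 + 4*259²) + (-74 + 29491)) = 1/(67081*(2 + 4*67081) + 29417) = 1/(67081*(2 + 268324) + 29417) = 1/(67081*268326 + 29417) = 1/(17999576406 + 29417) = 1/17999605823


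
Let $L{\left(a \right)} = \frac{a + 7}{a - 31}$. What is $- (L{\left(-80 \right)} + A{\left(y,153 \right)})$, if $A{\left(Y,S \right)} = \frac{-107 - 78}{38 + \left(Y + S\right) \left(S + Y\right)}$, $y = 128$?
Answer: $- \frac{638488}{974321} \approx -0.65532$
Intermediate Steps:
$L{\left(a \right)} = \frac{7 + a}{-31 + a}$
$A{\left(Y,S \right)} = - \frac{185}{38 + \left(S + Y\right)^{2}}$ ($A{\left(Y,S \right)} = - \frac{185}{38 + \left(S + Y\right) \left(S + Y\right)} = - \frac{185}{38 + \left(S + Y\right)^{2}}$)
$- (L{\left(-80 \right)} + A{\left(y,153 \right)}) = - (\frac{7 - 80}{-31 - 80} - \frac{185}{38 + \left(153 + 128\right)^{2}}) = - (\frac{1}{-111} \left(-73\right) - \frac{185}{38 + 281^{2}}) = - (\left(- \frac{1}{111}\right) \left(-73\right) - \frac{185}{38 + 78961}) = - (\frac{73}{111} - \frac{185}{78999}) = \left(-1\right) \frac{638488}{974321} = - \frac{638488}{974321}$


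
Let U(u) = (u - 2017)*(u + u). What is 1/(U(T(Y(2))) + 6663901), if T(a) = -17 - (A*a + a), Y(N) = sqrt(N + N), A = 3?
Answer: 1/6766001 ≈ 1.4780e-7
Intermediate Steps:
Y(N) = sqrt(2)*sqrt(N) (Y(N) = sqrt(2*N) = sqrt(2)*sqrt(N))
T(a) = -17 - 4*a (T(a) = -17 - (3*a + a) = -17 - 4*a)
U(u) = 2*u*(-2017 + u) (U(u) = (-2017 + u)*(2*u) = 2*u*(-2017 + u))
1/(U(T(Y(2))) + 6663901) = 1/(2*(-17 - 4*sqrt(2)*sqrt(2))*(-2017 + (-17 - 4*sqrt(2)*sqrt(2))) + 6663901) = 1/(2*(-17 - 4*2)*(-2017 + (-17 - 4*2)) + 6663901) = 1/(2*(-17 - 8)*(-2017 + (-17 - 8)) + 6663901) = 1/(2*(-25)*(-2017 - 25) + 6663901) = 1/(2*(-25)*(-2042) + 6663901) = 1/(102100 + 6663901) = 1/6766001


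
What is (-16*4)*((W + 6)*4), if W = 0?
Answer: -1536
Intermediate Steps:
(-16*4)*((W + 6)*4) = (-16*4)*((0 + 6)*4) = -384*4 = -64*24 = -1536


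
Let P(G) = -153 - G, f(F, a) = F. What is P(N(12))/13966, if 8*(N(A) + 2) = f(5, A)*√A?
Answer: -151/13966 - 5*√3/55864 ≈ -0.010967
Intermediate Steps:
N(A) = -2 + 5*√A/8 (N(A) = -2 + (5*√A)/8 = -2 + 5*√A/8)
P(N(12))/13966 = (-153 - (-2 + 5*√12/8))/13966 = (-153 - (-2 + 5*(2*√3)/8))*(1/13966) = (-153 - (-2 + 5*√3/4))*(1/13966) = (-153 + (2 - 5*√3/4))*(1/13966) = (-151 - 5*√3/4)*(1/13966) = -151/13966 - 5*√3/55864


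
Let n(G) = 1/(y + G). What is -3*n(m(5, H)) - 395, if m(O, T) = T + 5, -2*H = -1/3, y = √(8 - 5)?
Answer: -337493/853 + 108*√3/853 ≈ -395.44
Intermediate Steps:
y = √3 ≈ 1.7320
H = ⅙ (H = -(-1)/(2*3) = -½*(-⅓) = ⅙ ≈ 0.16667)
m(O, T) = 5 + T
n(G) = 1/(G + √3) (n(G) = 1/(√3 + G) = 1/(G + √3))
-3*n(m(5, H)) - 395 = -3/((5 + ⅙) + √3) - 395 = -3/(31/6 + √3) - 395 = -395 - 3/(31/6 + √3)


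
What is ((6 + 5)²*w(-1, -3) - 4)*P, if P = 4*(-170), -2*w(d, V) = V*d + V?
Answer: 2720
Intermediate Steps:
w(d, V) = -V/2 - V*d/2 (w(d, V) = -(V*d + V)/2 = -(V + V*d)/2 = -V/2 - V*d/2)
P = -680
((6 + 5)²*w(-1, -3) - 4)*P = ((6 + 5)²*(-½*(-3)*(1 - 1)) - 4)*(-680) = (11²*(-½*(-3)*0) - 4)*(-680) = (121*0 - 4)*(-680) = (0 - 4)*(-680) = -4*(-680) = 2720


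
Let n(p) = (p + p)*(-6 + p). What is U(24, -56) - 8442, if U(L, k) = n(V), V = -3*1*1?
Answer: -8388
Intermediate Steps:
V = -3 (V = -3*1 = -3)
n(p) = 2*p*(-6 + p) (n(p) = (2*p)*(-6 + p) = 2*p*(-6 + p))
U(L, k) = 54 (U(L, k) = 2*(-3)*(-6 - 3) = 2*(-3)*(-9) = 54)
U(24, -56) - 8442 = 54 - 8442 = -8388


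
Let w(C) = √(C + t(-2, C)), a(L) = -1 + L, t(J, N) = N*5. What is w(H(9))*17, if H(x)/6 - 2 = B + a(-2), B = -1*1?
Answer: 102*I*√2 ≈ 144.25*I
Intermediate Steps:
t(J, N) = 5*N
B = -1
H(x) = -12 (H(x) = 12 + 6*(-1 + (-1 - 2)) = 12 + 6*(-1 - 3) = 12 + 6*(-4) = 12 - 24 = -12)
w(C) = √6*√C (w(C) = √(C + 5*C) = √(6*C) = √6*√C)
w(H(9))*17 = (√6*√(-12))*17 = (√6*(2*I*√3))*17 = (6*I*√2)*17 = 102*I*√2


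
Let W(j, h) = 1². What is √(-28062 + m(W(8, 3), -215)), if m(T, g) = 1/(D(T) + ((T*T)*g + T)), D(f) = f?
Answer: I*√1273145091/213 ≈ 167.52*I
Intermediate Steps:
W(j, h) = 1
m(T, g) = 1/(2*T + g*T²) (m(T, g) = 1/(T + ((T*T)*g + T)) = 1/(T + (T²*g + T)) = 1/(T + (g*T² + T)) = 1/(T + (T + g*T²)) = 1/(2*T + g*T²))
√(-28062 + m(W(8, 3), -215)) = √(-28062 + 1/(1*(2 + 1*(-215)))) = √(-28062 + 1/(2 - 215)) = √(-28062 + 1/(-213)) = √(-28062 + 1*(-1/213)) = √(-28062 - 1/213) = √(-5977207/213) = I*√1273145091/213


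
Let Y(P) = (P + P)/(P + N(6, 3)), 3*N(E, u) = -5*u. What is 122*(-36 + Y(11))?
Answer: -11834/3 ≈ -3944.7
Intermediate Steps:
N(E, u) = -5*u/3 (N(E, u) = (-5*u)/3 = -5*u/3)
Y(P) = 2*P/(-5 + P) (Y(P) = (P + P)/(P - 5/3*3) = (2*P)/(P - 5) = (2*P)/(-5 + P) = 2*P/(-5 + P))
122*(-36 + Y(11)) = 122*(-36 + 2*11/(-5 + 11)) = 122*(-36 + 2*11/6) = 122*(-36 + 2*11*(⅙)) = 122*(-36 + 11/3) = 122*(-97/3) = -11834/3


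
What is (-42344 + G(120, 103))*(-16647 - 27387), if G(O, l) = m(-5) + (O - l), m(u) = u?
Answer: 1864047288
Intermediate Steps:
G(O, l) = -5 + O - l (G(O, l) = -5 + (O - l) = -5 + O - l)
(-42344 + G(120, 103))*(-16647 - 27387) = (-42344 + (-5 + 120 - 1*103))*(-16647 - 27387) = (-42344 + (-5 + 120 - 103))*(-44034) = (-42344 + 12)*(-44034) = -42332*(-44034) = 1864047288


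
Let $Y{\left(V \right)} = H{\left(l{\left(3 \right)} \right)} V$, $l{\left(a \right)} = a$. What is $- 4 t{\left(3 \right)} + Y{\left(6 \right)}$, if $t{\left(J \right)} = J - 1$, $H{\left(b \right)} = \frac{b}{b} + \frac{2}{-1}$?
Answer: $-14$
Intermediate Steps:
$H{\left(b \right)} = -1$ ($H{\left(b \right)} = 1 + 2 \left(-1\right) = 1 - 2 = -1$)
$Y{\left(V \right)} = - V$
$t{\left(J \right)} = -1 + J$
$- 4 t{\left(3 \right)} + Y{\left(6 \right)} = - 4 \left(-1 + 3\right) - 6 = \left(-4\right) 2 - 6 = -8 - 6 = -14$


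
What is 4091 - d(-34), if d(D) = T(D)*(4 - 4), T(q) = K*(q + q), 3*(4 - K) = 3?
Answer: 4091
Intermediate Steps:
K = 3 (K = 4 - ⅓*3 = 4 - 1 = 3)
T(q) = 6*q (T(q) = 3*(q + q) = 3*(2*q) = 6*q)
d(D) = 0 (d(D) = (6*D)*(4 - 4) = (6*D)*0 = 0)
4091 - d(-34) = 4091 - 1*0 = 4091 + 0 = 4091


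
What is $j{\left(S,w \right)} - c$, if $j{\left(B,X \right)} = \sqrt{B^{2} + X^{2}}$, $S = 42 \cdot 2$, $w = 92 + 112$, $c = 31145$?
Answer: $-31145 + 156 \sqrt{2} \approx -30924.0$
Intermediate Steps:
$w = 204$
$S = 84$
$j{\left(S,w \right)} - c = \sqrt{84^{2} + 204^{2}} - 31145 = \sqrt{7056 + 41616} - 31145 = \sqrt{48672} - 31145 = 156 \sqrt{2} - 31145 = -31145 + 156 \sqrt{2}$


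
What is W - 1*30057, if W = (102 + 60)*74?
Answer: -18069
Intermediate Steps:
W = 11988 (W = 162*74 = 11988)
W - 1*30057 = 11988 - 1*30057 = 11988 - 30057 = -18069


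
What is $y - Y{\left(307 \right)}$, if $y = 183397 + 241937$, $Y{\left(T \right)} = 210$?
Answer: $425124$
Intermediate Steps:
$y = 425334$
$y - Y{\left(307 \right)} = 425334 - 210 = 425124$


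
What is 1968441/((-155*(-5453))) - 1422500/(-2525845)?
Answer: 176408434147/60996630905 ≈ 2.8921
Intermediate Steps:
1968441/((-155*(-5453))) - 1422500/(-2525845) = 1968441/845215 - 1422500*(-1/2525845) = 1968441*(1/845215) + 284500/505169 = 1968441/845215 + 284500/505169 = 176408434147/60996630905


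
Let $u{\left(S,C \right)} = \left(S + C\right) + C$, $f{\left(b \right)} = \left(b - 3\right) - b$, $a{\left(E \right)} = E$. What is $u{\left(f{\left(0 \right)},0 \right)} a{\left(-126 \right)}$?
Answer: $378$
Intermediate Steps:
$f{\left(b \right)} = -3$ ($f{\left(b \right)} = \left(-3 + b\right) - b = -3$)
$u{\left(S,C \right)} = S + 2 C$ ($u{\left(S,C \right)} = \left(C + S\right) + C = S + 2 C$)
$u{\left(f{\left(0 \right)},0 \right)} a{\left(-126 \right)} = \left(-3 + 2 \cdot 0\right) \left(-126\right) = \left(-3 + 0\right) \left(-126\right) = \left(-3\right) \left(-126\right) = 378$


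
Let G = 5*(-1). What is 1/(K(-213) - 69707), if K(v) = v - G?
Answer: -1/69915 ≈ -1.4303e-5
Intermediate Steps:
G = -5
K(v) = 5 + v (K(v) = v - 1*(-5) = v + 5 = 5 + v)
1/(K(-213) - 69707) = 1/((5 - 213) - 69707) = 1/(-208 - 69707) = 1/(-69915) = -1/69915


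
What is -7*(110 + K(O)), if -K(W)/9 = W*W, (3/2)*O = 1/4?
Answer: -3073/4 ≈ -768.25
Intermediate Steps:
O = ⅙ (O = (⅔)/4 = (⅔)*(¼) = ⅙ ≈ 0.16667)
K(W) = -9*W² (K(W) = -9*W*W = -9*W²)
-7*(110 + K(O)) = -7*(110 - 9*(⅙)²) = -7*(110 - 9*1/36) = -7*(110 - ¼) = -7*439/4 = -3073/4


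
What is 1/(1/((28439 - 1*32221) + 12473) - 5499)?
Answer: -8691/47791808 ≈ -0.00018185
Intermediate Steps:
1/(1/((28439 - 1*32221) + 12473) - 5499) = 1/(1/((28439 - 32221) + 12473) - 5499) = 1/(1/(-3782 + 12473) - 5499) = 1/(1/8691 - 5499) = 1/(-47791808/8691) = -8691/47791808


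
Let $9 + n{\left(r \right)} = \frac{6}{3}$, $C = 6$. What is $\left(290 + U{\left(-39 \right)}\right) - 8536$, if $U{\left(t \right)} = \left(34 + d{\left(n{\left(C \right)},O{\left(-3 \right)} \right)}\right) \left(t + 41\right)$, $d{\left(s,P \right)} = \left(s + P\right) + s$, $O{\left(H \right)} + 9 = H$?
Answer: $-8230$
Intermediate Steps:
$O{\left(H \right)} = -9 + H$
$n{\left(r \right)} = -7$ ($n{\left(r \right)} = -9 + \frac{6}{3} = -9 + 6 \cdot \frac{1}{3} = -9 + 2 = -7$)
$d{\left(s,P \right)} = P + 2 s$ ($d{\left(s,P \right)} = \left(P + s\right) + s = P + 2 s$)
$U{\left(t \right)} = 328 + 8 t$ ($U{\left(t \right)} = \left(34 + \left(\left(-9 - 3\right) + 2 \left(-7\right)\right)\right) \left(t + 41\right) = \left(34 - 26\right) \left(41 + t\right) = 8 \left(41 + t\right) = 328 + 8 t$)
$\left(290 + U{\left(-39 \right)}\right) - 8536 = \left(290 + \left(328 + 8 \left(-39\right)\right)\right) - 8536 = \left(290 + \left(328 - 312\right)\right) - 8536 = \left(290 + 16\right) - 8536 = 306 - 8536 = -8230$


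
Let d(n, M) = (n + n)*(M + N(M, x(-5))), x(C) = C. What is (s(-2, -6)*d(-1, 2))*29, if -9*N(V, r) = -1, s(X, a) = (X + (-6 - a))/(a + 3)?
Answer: -2204/27 ≈ -81.630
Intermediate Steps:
s(X, a) = (-6 + X - a)/(3 + a)
N(V, r) = ⅑ (N(V, r) = -⅑*(-1) = ⅑)
d(n, M) = 2*n*(⅑ + M) (d(n, M) = (n + n)*(M + ⅑) = (2*n)*(⅑ + M) = 2*n*(⅑ + M))
(s(-2, -6)*d(-1, 2))*29 = (((-6 - 2 - 1*(-6))/(3 - 6))*((2/9)*(-1)*(1 + 9*2)))*29 = (((-6 - 2 + 6)/(-3))*((2/9)*(-1)*(1 + 18)))*29 = ((-⅓*(-2))*((2/9)*(-1)*19))*29 = ((⅔)*(-38/9))*29 = -76/27*29 = -2204/27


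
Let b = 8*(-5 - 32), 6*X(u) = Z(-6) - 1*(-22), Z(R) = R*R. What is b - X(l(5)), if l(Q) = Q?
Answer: -917/3 ≈ -305.67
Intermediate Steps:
Z(R) = R²
X(u) = 29/3 (X(u) = ((-6)² - 1*(-22))/6 = (36 + 22)/6 = (⅙)*58 = 29/3)
b = -296 (b = 8*(-37) = -296)
b - X(l(5)) = -296 - 1*29/3 = -296 - 29/3 = -917/3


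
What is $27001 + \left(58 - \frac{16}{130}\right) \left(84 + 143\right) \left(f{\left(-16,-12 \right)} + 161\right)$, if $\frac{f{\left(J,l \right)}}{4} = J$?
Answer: $\frac{84590543}{65} \approx 1.3014 \cdot 10^{6}$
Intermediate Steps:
$f{\left(J,l \right)} = 4 J$
$27001 + \left(58 - \frac{16}{130}\right) \left(84 + 143\right) \left(f{\left(-16,-12 \right)} + 161\right) = 27001 + \left(58 - \frac{16}{130}\right) \left(84 + 143\right) \left(4 \left(-16\right) + 161\right) = 27001 + \left(58 - \frac{8}{65}\right) 227 \left(-64 + 161\right) = 27001 + \left(58 - \frac{8}{65}\right) 227 \cdot 97 = 27001 + \frac{3762}{65} \cdot 227 \cdot 97 = 27001 + \frac{853974}{65} \cdot 97 = 27001 + \frac{82835478}{65} = \frac{84590543}{65}$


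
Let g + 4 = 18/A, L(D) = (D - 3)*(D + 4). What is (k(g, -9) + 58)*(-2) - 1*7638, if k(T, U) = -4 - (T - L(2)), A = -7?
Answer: -54230/7 ≈ -7747.1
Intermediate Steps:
L(D) = (-3 + D)*(4 + D)
g = -46/7 (g = -4 + 18/(-7) = -4 + 18*(-⅐) = -4 - 18/7 = -46/7 ≈ -6.5714)
k(T, U) = -10 - T (k(T, U) = -4 - (T - (-12 + 2 + 2²)) = -4 - (T - (-12 + 2 + 4)) = -4 - (T - 1*(-6)) = -4 - (T + 6) = -4 - (6 + T) = -4 + (-6 - T) = -10 - T)
(k(g, -9) + 58)*(-2) - 1*7638 = ((-10 - 1*(-46/7)) + 58)*(-2) - 1*7638 = ((-10 + 46/7) + 58)*(-2) - 7638 = (-24/7 + 58)*(-2) - 7638 = (382/7)*(-2) - 7638 = -764/7 - 7638 = -54230/7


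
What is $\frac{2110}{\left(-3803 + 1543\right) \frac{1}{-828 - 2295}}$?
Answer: $\frac{658953}{226} \approx 2915.7$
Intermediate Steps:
$\frac{2110}{\left(-3803 + 1543\right) \frac{1}{-828 - 2295}} = \frac{2110}{\left(-2260\right) \frac{1}{-3123}} = \frac{2110}{\left(-2260\right) \left(- \frac{1}{3123}\right)} = \frac{2110}{\frac{2260}{3123}} = 2110 \cdot \frac{3123}{2260} = \frac{658953}{226}$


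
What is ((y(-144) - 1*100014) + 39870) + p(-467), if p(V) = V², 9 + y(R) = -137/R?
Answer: 22742921/144 ≈ 1.5794e+5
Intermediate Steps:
y(R) = -9 - 137/R
((y(-144) - 1*100014) + 39870) + p(-467) = (((-9 - 137/(-144)) - 1*100014) + 39870) + (-467)² = (((-9 - 137*(-1/144)) - 100014) + 39870) + 218089 = (((-9 + 137/144) - 100014) + 39870) + 218089 = ((-1159/144 - 100014) + 39870) + 218089 = (-14403175/144 + 39870) + 218089 = -8661895/144 + 218089 = 22742921/144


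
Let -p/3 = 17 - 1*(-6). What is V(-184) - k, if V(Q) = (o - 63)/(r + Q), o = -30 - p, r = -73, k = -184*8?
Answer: 378328/257 ≈ 1472.1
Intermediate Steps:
p = -69 (p = -3*(17 - 1*(-6)) = -3*(17 + 6) = -3*23 = -69)
k = -1472
o = 39 (o = -30 - 1*(-69) = -30 + 69 = 39)
V(Q) = -24/(-73 + Q) (V(Q) = (39 - 63)/(-73 + Q) = -24/(-73 + Q))
V(-184) - k = -24/(-73 - 184) - 1*(-1472) = -24/(-257) + 1472 = -24*(-1/257) + 1472 = 24/257 + 1472 = 378328/257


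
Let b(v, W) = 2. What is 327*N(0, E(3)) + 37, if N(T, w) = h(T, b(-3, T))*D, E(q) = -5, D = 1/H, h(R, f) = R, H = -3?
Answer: 37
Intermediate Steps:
D = -⅓ (D = 1/(-3) = -⅓ ≈ -0.33333)
N(T, w) = -T/3 (N(T, w) = T*(-⅓) = -T/3)
327*N(0, E(3)) + 37 = 327*(-⅓*0) + 37 = 327*0 + 37 = 0 + 37 = 37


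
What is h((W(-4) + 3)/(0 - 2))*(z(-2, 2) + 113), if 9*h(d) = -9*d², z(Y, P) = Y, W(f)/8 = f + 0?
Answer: -93351/4 ≈ -23338.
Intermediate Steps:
W(f) = 8*f (W(f) = 8*(f + 0) = 8*f)
h(d) = -d² (h(d) = (-9*d²)/9 = -d²)
h((W(-4) + 3)/(0 - 2))*(z(-2, 2) + 113) = (-((8*(-4) + 3)/(0 - 2))²)*(-2 + 113) = -((-32 + 3)/(-2))²*111 = -(-29*(-½))²*111 = -(29/2)²*111 = -1*841/4*111 = -841/4*111 = -93351/4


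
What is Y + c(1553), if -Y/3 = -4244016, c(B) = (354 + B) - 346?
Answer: 12733609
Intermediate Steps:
c(B) = 8 + B
Y = 12732048 (Y = -3*(-4244016) = 12732048)
Y + c(1553) = 12732048 + (8 + 1553) = 12732048 + 1561 = 12733609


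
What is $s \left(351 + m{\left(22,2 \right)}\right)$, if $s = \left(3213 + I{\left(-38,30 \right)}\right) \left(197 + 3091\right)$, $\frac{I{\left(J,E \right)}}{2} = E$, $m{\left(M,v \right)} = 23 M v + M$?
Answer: $14904849240$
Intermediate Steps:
$m{\left(M,v \right)} = M + 23 M v$ ($m{\left(M,v \right)} = 23 M v + M = M + 23 M v$)
$I{\left(J,E \right)} = 2 E$
$s = 10761624$ ($s = \left(3213 + 2 \cdot 30\right) \left(197 + 3091\right) = \left(3213 + 60\right) 3288 = 3273 \cdot 3288 = 10761624$)
$s \left(351 + m{\left(22,2 \right)}\right) = 10761624 \left(351 + 22 \left(1 + 23 \cdot 2\right)\right) = 10761624 \left(351 + 22 \left(1 + 46\right)\right) = 10761624 \left(351 + 22 \cdot 47\right) = 10761624 \left(351 + 1034\right) = 10761624 \cdot 1385 = 14904849240$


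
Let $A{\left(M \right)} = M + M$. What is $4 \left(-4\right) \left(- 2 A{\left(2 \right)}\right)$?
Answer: $128$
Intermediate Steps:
$A{\left(M \right)} = 2 M$
$4 \left(-4\right) \left(- 2 A{\left(2 \right)}\right) = 4 \left(-4\right) \left(- 2 \cdot 2 \cdot 2\right) = - 16 \left(\left(-2\right) 4\right) = \left(-16\right) \left(-8\right) = 128$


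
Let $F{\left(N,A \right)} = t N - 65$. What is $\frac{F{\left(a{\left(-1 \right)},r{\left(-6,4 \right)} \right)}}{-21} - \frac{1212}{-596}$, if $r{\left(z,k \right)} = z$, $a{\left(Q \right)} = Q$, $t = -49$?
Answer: $\frac{8747}{3129} \approx 2.7955$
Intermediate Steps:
$F{\left(N,A \right)} = -65 - 49 N$ ($F{\left(N,A \right)} = - 49 N - 65 = -65 - 49 N$)
$\frac{F{\left(a{\left(-1 \right)},r{\left(-6,4 \right)} \right)}}{-21} - \frac{1212}{-596} = \frac{-65 - -49}{-21} - \frac{1212}{-596} = \left(-65 + 49\right) \left(- \frac{1}{21}\right) - - \frac{303}{149} = \left(-16\right) \left(- \frac{1}{21}\right) + \frac{303}{149} = \frac{16}{21} + \frac{303}{149} = \frac{8747}{3129}$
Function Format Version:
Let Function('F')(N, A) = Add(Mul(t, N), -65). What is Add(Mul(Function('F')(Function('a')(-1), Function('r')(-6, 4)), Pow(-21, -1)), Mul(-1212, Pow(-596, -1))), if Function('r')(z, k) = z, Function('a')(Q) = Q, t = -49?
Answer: Rational(8747, 3129) ≈ 2.7955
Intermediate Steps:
Function('F')(N, A) = Add(-65, Mul(-49, N)) (Function('F')(N, A) = Add(Mul(-49, N), -65) = Add(-65, Mul(-49, N)))
Add(Mul(Function('F')(Function('a')(-1), Function('r')(-6, 4)), Pow(-21, -1)), Mul(-1212, Pow(-596, -1))) = Add(Mul(Add(-65, Mul(-49, -1)), Pow(-21, -1)), Mul(-1212, Pow(-596, -1))) = Add(Mul(Add(-65, 49), Rational(-1, 21)), Mul(-1212, Rational(-1, 596))) = Add(Mul(-16, Rational(-1, 21)), Rational(303, 149)) = Add(Rational(16, 21), Rational(303, 149)) = Rational(8747, 3129)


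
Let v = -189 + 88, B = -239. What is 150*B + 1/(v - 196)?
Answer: -10647451/297 ≈ -35850.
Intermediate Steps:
v = -101
150*B + 1/(v - 196) = 150*(-239) + 1/(-101 - 196) = -35850 + 1/(-297) = -35850 - 1/297 = -10647451/297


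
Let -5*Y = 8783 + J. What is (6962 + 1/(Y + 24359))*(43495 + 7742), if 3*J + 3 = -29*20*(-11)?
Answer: 118663455980601/332659 ≈ 3.5671e+8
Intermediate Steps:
J = 6377/3 (J = -1 + (-29*20*(-11))/3 = -1 + (-580*(-11))/3 = -1 + (⅓)*6380 = -1 + 6380/3 = 6377/3 ≈ 2125.7)
Y = -32726/15 (Y = -(8783 + 6377/3)/5 = -⅕*32726/3 = -32726/15 ≈ -2181.7)
(6962 + 1/(Y + 24359))*(43495 + 7742) = (6962 + 1/(-32726/15 + 24359))*(43495 + 7742) = (6962 + 1/(332659/15))*51237 = (6962 + 15/332659)*51237 = (2315971973/332659)*51237 = 118663455980601/332659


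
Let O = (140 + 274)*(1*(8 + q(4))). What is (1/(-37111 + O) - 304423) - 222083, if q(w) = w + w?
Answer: -16051588423/30487 ≈ -5.2651e+5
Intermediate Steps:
q(w) = 2*w
O = 6624 (O = (140 + 274)*(1*(8 + 2*4)) = 414*(1*(8 + 8)) = 414*(1*16) = 414*16 = 6624)
(1/(-37111 + O) - 304423) - 222083 = (1/(-37111 + 6624) - 304423) - 222083 = (1/(-30487) - 304423) - 222083 = (-1/30487 - 304423) - 222083 = -9280944002/30487 - 222083 = -16051588423/30487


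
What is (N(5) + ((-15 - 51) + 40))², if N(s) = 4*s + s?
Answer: 1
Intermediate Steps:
N(s) = 5*s
(N(5) + ((-15 - 51) + 40))² = (5*5 + ((-15 - 51) + 40))² = (25 + (-66 + 40))² = (25 - 26)² = (-1)² = 1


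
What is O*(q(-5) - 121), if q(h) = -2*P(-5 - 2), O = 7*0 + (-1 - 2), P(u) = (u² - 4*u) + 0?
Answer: 825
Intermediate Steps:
P(u) = u² - 4*u
O = -3 (O = 0 - 3 = -3)
q(h) = -154 (q(h) = -2*(-5 - 2)*(-4 + (-5 - 2)) = -(-14)*(-4 - 7) = -(-14)*(-11) = -2*77 = -154)
O*(q(-5) - 121) = -3*(-154 - 121) = -3*(-275) = 825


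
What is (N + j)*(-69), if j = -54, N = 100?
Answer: -3174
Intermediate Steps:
(N + j)*(-69) = (100 - 54)*(-69) = 46*(-69) = -3174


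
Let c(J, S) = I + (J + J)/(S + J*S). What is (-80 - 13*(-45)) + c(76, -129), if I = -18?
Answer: 4837219/9933 ≈ 486.98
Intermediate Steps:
c(J, S) = -18 + 2*J/(S + J*S) (c(J, S) = -18 + (J + J)/(S + J*S) = -18 + (2*J)/(S + J*S) = -18 + 2*J/(S + J*S))
(-80 - 13*(-45)) + c(76, -129) = (-80 - 13*(-45)) + 2*(76 - 9*(-129) - 9*76*(-129))/(-129*(1 + 76)) = (-80 + 585) + 2*(-1/129)*(76 + 1161 + 88236)/77 = 505 + 2*(-1/129)*(1/77)*89473 = 505 - 178946/9933 = 4837219/9933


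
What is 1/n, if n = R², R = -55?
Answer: 1/3025 ≈ 0.00033058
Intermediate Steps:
n = 3025 (n = (-55)² = 3025)
1/n = 1/3025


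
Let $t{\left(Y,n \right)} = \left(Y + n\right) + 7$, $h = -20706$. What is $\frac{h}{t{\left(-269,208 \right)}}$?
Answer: $\frac{3451}{9} \approx 383.44$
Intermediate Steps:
$t{\left(Y,n \right)} = 7 + Y + n$
$\frac{h}{t{\left(-269,208 \right)}} = - \frac{20706}{7 - 269 + 208} = - \frac{20706}{-54} = \left(-20706\right) \left(- \frac{1}{54}\right) = \frac{3451}{9}$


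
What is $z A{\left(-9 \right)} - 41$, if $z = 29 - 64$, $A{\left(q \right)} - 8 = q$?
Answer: $-6$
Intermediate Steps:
$A{\left(q \right)} = 8 + q$
$z = -35$
$z A{\left(-9 \right)} - 41 = - 35 \left(8 - 9\right) - 41 = \left(-35\right) \left(-1\right) - 41 = 35 - 41 = -6$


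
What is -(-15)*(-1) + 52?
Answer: 37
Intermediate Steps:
-(-15)*(-1) + 52 = -15*1 + 52 = -15 + 52 = 37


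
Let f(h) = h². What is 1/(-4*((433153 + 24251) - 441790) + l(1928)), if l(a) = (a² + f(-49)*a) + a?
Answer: 1/8285784 ≈ 1.2069e-7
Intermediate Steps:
l(a) = a² + 2402*a (l(a) = (a² + (-49)²*a) + a = (a² + 2401*a) + a = a² + 2402*a)
1/(-4*((433153 + 24251) - 441790) + l(1928)) = 1/(-4*((433153 + 24251) - 441790) + 1928*(2402 + 1928)) = 1/(-4*(457404 - 441790) + 1928*4330) = 1/(-4*15614 + 8348240) = 1/(-62456 + 8348240) = 1/8285784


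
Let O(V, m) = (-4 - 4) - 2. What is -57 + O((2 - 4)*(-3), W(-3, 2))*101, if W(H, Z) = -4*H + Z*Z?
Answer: -1067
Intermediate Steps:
W(H, Z) = Z**2 - 4*H (W(H, Z) = -4*H + Z**2 = Z**2 - 4*H)
O(V, m) = -10 (O(V, m) = -8 - 2 = -10)
-57 + O((2 - 4)*(-3), W(-3, 2))*101 = -57 - 10*101 = -57 - 1010 = -1067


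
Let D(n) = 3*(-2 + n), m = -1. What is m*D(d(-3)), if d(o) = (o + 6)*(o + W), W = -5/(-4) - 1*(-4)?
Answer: -57/4 ≈ -14.250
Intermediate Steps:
W = 21/4 (W = -5*(-¼) + 4 = 5/4 + 4 = 21/4 ≈ 5.2500)
d(o) = (6 + o)*(21/4 + o) (d(o) = (o + 6)*(o + 21/4) = (6 + o)*(21/4 + o))
D(n) = -6 + 3*n
m*D(d(-3)) = -(-6 + 3*(63/2 + (-3)² + (45/4)*(-3))) = -(-6 + 3*(63/2 + 9 - 135/4)) = -(-6 + 3*(27/4)) = -(-6 + 81/4) = -1*57/4 = -57/4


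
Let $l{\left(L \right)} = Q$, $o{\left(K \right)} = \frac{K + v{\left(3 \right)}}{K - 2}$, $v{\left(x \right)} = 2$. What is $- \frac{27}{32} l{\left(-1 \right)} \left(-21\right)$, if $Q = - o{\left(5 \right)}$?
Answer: $- \frac{1323}{32} \approx -41.344$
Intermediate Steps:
$o{\left(K \right)} = \frac{2 + K}{-2 + K}$ ($o{\left(K \right)} = \frac{K + 2}{K - 2} = \frac{2 + K}{-2 + K}$)
$Q = - \frac{7}{3}$ ($Q = - \frac{2 + 5}{-2 + 5} = - \frac{7}{3} \approx -2.3333$)
$l{\left(L \right)} = - \frac{7}{3}$
$- \frac{27}{32} l{\left(-1 \right)} \left(-21\right) = - \frac{27}{32} \left(- \frac{7}{3}\right) \left(-21\right) = \left(-27\right) \frac{1}{32} \left(- \frac{7}{3}\right) \left(-21\right) = \left(- \frac{27}{32}\right) \left(- \frac{7}{3}\right) \left(-21\right) = \frac{63}{32} \left(-21\right) = - \frac{1323}{32}$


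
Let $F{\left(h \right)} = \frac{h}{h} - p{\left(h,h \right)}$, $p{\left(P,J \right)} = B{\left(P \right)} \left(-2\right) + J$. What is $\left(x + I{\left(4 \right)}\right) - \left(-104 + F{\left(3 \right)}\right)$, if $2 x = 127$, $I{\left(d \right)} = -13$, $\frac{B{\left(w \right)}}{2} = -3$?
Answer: $\frac{337}{2} \approx 168.5$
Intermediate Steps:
$B{\left(w \right)} = -6$ ($B{\left(w \right)} = 2 \left(-3\right) = -6$)
$p{\left(P,J \right)} = 12 + J$ ($p{\left(P,J \right)} = \left(-6\right) \left(-2\right) + J = 12 + J$)
$x = \frac{127}{2}$ ($x = \frac{1}{2} \cdot 127 = \frac{127}{2} \approx 63.5$)
$F{\left(h \right)} = -11 - h$ ($F{\left(h \right)} = \frac{h}{h} - \left(12 + h\right) = 1 - \left(12 + h\right) = -11 - h$)
$\left(x + I{\left(4 \right)}\right) - \left(-104 + F{\left(3 \right)}\right) = \left(\frac{127}{2} - 13\right) + \left(104 - \left(-11 - 3\right)\right) = \frac{101}{2} + \left(104 - \left(-11 - 3\right)\right) = \frac{101}{2} + \left(104 - -14\right) = \frac{101}{2} + \left(104 + 14\right) = \frac{101}{2} + 118 = \frac{337}{2}$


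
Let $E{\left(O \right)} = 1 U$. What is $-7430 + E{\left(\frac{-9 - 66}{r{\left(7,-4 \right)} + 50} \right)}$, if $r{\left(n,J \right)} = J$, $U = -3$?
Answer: $-7433$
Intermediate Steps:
$E{\left(O \right)} = -3$ ($E{\left(O \right)} = 1 \left(-3\right) = -3$)
$-7430 + E{\left(\frac{-9 - 66}{r{\left(7,-4 \right)} + 50} \right)} = -7430 - 3 = -7433$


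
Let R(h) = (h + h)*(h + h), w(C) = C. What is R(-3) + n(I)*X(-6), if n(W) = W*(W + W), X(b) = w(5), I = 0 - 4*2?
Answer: 676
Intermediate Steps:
I = -8 (I = 0 - 8 = -8)
X(b) = 5
n(W) = 2*W² (n(W) = W*(2*W) = 2*W²)
R(h) = 4*h² (R(h) = (2*h)*(2*h) = 4*h²)
R(-3) + n(I)*X(-6) = 4*(-3)² + (2*(-8)²)*5 = 4*9 + (2*64)*5 = 36 + 128*5 = 36 + 640 = 676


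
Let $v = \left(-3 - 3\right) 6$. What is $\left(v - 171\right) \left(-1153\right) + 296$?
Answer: $238967$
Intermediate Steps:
$v = -36$ ($v = \left(-6\right) 6 = -36$)
$\left(v - 171\right) \left(-1153\right) + 296 = \left(-36 - 171\right) \left(-1153\right) + 296 = \left(-207\right) \left(-1153\right) + 296 = 238671 + 296 = 238967$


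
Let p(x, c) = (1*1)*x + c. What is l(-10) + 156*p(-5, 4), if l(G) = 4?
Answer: -152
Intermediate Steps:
p(x, c) = c + x (p(x, c) = 1*x + c = x + c = c + x)
l(-10) + 156*p(-5, 4) = 4 + 156*(4 - 5) = 4 + 156*(-1) = 4 - 156 = -152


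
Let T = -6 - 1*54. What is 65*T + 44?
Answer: -3856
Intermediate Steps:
T = -60 (T = -6 - 54 = -60)
65*T + 44 = 65*(-60) + 44 = -3900 + 44 = -3856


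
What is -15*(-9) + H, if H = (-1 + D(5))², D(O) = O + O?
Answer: 216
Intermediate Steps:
D(O) = 2*O
H = 81 (H = (-1 + 2*5)² = (-1 + 10)² = 9² = 81)
-15*(-9) + H = -15*(-9) + 81 = 135 + 81 = 216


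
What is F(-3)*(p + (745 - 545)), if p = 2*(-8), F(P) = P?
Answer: -552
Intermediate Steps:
p = -16
F(-3)*(p + (745 - 545)) = -3*(-16 + (745 - 545)) = -3*(-16 + 200) = -3*184 = -552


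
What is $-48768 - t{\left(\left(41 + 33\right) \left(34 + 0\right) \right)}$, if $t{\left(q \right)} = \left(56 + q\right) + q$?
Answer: $-53856$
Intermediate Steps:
$t{\left(q \right)} = 56 + 2 q$
$-48768 - t{\left(\left(41 + 33\right) \left(34 + 0\right) \right)} = -48768 - \left(56 + 2 \left(41 + 33\right) \left(34 + 0\right)\right) = -48768 - \left(56 + 2 \cdot 74 \cdot 34\right) = -48768 - \left(56 + 2 \cdot 2516\right) = -48768 - \left(56 + 5032\right) = -48768 - 5088 = -53856$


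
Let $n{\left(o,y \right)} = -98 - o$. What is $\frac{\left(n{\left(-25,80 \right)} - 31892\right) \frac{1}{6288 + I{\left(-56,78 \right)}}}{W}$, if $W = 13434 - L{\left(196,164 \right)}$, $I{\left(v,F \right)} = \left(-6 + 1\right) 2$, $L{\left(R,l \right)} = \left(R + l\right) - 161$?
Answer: $- \frac{6393}{16617866} \approx -0.00038471$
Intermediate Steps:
$L{\left(R,l \right)} = -161 + R + l$
$I{\left(v,F \right)} = -10$ ($I{\left(v,F \right)} = \left(-5\right) 2 = -10$)
$W = 13235$ ($W = 13434 - \left(-161 + 196 + 164\right) = 13434 - 199 = 13235$)
$\frac{\left(n{\left(-25,80 \right)} - 31892\right) \frac{1}{6288 + I{\left(-56,78 \right)}}}{W} = \frac{\left(\left(-98 - -25\right) - 31892\right) \frac{1}{6288 - 10}}{13235} = \frac{\left(-98 + 25\right) - 31892}{6278} \cdot \frac{1}{13235} = \left(-73 - 31892\right) \frac{1}{6278} \cdot \frac{1}{13235} = \left(-31965\right) \frac{1}{6278} \cdot \frac{1}{13235} = \left(- \frac{31965}{6278}\right) \frac{1}{13235} = - \frac{6393}{16617866}$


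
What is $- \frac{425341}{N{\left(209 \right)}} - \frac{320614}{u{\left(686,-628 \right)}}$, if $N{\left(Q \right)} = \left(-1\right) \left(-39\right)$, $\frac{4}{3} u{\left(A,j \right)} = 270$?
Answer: $- \frac{65756999}{5265} \approx -12489.0$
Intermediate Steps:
$u{\left(A,j \right)} = \frac{405}{2}$ ($u{\left(A,j \right)} = \frac{3}{4} \cdot 270 = \frac{405}{2}$)
$N{\left(Q \right)} = 39$
$- \frac{425341}{N{\left(209 \right)}} - \frac{320614}{u{\left(686,-628 \right)}} = - \frac{425341}{39} - \frac{320614}{\frac{405}{2}} = \left(-425341\right) \frac{1}{39} - \frac{641228}{405} = - \frac{425341}{39} - \frac{641228}{405} = - \frac{65756999}{5265}$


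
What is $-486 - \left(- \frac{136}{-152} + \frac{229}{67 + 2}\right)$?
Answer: $- \frac{642670}{1311} \approx -490.21$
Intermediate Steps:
$-486 - \left(- \frac{136}{-152} + \frac{229}{67 + 2}\right) = -486 - \left(\left(-136\right) \left(- \frac{1}{152}\right) + \frac{229}{69}\right) = -486 - \left(\frac{17}{19} + 229 \cdot \frac{1}{69}\right) = -486 - \left(\frac{17}{19} + \frac{229}{69}\right) = -486 - \frac{5524}{1311} = - \frac{642670}{1311}$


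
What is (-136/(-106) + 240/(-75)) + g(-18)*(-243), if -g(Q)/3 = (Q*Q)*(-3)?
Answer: -187776328/265 ≈ -7.0859e+5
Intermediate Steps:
g(Q) = 9*Q² (g(Q) = -3*Q*Q*(-3) = -3*Q²*(-3) = -(-9)*Q² = 9*Q²)
(-136/(-106) + 240/(-75)) + g(-18)*(-243) = (-136/(-106) + 240/(-75)) + (9*(-18)²)*(-243) = (-136*(-1/106) + 240*(-1/75)) + (9*324)*(-243) = (68/53 - 16/5) + 2916*(-243) = -508/265 - 708588 = -187776328/265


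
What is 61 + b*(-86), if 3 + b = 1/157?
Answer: 49997/157 ≈ 318.45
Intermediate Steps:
b = -470/157 (b = -3 + 1/157 = -470/157 ≈ -2.9936)
61 + b*(-86) = 61 - 470/157*(-86) = 61 + 40420/157 = 49997/157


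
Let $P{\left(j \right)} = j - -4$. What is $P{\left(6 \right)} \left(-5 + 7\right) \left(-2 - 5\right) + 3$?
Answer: $-137$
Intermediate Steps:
$P{\left(j \right)} = 4 + j$ ($P{\left(j \right)} = j + 4 = 4 + j$)
$P{\left(6 \right)} \left(-5 + 7\right) \left(-2 - 5\right) + 3 = \left(4 + 6\right) \left(-5 + 7\right) \left(-2 - 5\right) + 3 = 10 \cdot 2 \left(-7\right) + 3 = 10 \left(-14\right) + 3 = -140 + 3 = -137$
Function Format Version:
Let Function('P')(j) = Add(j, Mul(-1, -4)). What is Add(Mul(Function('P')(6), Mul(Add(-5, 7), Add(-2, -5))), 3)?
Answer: -137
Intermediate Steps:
Function('P')(j) = Add(4, j) (Function('P')(j) = Add(j, 4) = Add(4, j))
Add(Mul(Function('P')(6), Mul(Add(-5, 7), Add(-2, -5))), 3) = Add(Mul(Add(4, 6), Mul(Add(-5, 7), Add(-2, -5))), 3) = Add(Mul(10, Mul(2, -7)), 3) = Add(Mul(10, -14), 3) = Add(-140, 3) = -137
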